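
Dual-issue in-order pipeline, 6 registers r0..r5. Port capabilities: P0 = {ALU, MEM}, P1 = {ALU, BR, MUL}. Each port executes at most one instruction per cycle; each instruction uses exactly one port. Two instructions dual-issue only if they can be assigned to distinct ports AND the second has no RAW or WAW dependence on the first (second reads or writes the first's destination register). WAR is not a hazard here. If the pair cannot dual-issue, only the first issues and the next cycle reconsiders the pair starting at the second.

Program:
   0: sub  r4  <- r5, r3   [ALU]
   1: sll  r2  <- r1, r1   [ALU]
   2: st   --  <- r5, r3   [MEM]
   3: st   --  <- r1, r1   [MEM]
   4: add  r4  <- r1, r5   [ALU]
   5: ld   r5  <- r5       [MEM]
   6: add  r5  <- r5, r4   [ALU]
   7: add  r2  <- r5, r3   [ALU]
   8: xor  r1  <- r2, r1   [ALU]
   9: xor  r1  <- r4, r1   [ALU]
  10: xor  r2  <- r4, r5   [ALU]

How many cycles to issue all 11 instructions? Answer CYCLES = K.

CYCLES = 8

[0] i0/i1  sub.ALU;sll.ALU  -- 2-wide
[1] i2  st.MEM  -- no-port MEM/MEM
[2] i3/i4  st.MEM;add.ALU  -- 2-wide
[3] i5  ld.MEM  -- RAW+WAW r5
[4] i6  add.ALU  -- RAW r5
[5] i7  add.ALU  -- RAW r2
[6] i8  xor.ALU  -- RAW+WAW r1
[7] i9/i10  xor.ALU;xor.ALU  -- 2-wide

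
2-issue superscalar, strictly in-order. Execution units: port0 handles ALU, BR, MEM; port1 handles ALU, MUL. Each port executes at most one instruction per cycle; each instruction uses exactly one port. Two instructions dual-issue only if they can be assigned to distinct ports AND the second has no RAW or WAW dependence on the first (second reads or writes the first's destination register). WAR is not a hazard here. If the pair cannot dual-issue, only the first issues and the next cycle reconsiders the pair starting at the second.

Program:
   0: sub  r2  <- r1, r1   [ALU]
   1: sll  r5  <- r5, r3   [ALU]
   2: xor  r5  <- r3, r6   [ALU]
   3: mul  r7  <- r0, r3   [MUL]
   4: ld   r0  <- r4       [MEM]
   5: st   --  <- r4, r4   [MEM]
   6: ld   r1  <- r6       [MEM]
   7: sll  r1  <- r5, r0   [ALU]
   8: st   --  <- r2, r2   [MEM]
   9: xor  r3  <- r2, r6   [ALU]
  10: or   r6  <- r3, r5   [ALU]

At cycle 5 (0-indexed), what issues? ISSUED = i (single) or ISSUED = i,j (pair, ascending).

ISSUED = 7,8

[0] i0,i1  sub/sll  -- pair
[1] i2,i3  xor/mul  -- pair
[2] i4  ld  -- no-port MEM/MEM
[3] i5  st  -- no-port MEM/MEM
[4] i6  ld  -- WAW r1
[5] i7,i8  sll/st  -- pair
[6] i9  xor  -- RAW r3
[7] i10  or  -- tail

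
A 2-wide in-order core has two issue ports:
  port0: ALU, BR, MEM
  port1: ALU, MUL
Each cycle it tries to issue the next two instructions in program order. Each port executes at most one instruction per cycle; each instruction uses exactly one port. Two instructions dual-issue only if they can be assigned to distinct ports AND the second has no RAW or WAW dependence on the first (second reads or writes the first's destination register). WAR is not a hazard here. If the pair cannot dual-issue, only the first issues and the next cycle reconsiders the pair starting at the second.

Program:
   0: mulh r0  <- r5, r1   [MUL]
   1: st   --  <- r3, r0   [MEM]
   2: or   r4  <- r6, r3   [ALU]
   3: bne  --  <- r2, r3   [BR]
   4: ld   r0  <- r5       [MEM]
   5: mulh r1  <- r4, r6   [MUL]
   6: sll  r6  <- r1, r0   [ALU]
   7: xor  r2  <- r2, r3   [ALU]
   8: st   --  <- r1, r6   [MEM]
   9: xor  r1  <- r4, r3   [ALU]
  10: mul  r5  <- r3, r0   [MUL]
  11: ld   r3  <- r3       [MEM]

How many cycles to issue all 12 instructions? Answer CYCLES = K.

CYCLES = 7

[0] i0  mulh  -- RAW r0
[1] i1/i2  st;or  -- pair
[2] i3  bne  -- no-port BR/MEM
[3] i4/i5  ld;mulh  -- pair
[4] i6/i7  sll;xor  -- pair
[5] i8/i9  st;xor  -- pair
[6] i10/i11  mul;ld  -- pair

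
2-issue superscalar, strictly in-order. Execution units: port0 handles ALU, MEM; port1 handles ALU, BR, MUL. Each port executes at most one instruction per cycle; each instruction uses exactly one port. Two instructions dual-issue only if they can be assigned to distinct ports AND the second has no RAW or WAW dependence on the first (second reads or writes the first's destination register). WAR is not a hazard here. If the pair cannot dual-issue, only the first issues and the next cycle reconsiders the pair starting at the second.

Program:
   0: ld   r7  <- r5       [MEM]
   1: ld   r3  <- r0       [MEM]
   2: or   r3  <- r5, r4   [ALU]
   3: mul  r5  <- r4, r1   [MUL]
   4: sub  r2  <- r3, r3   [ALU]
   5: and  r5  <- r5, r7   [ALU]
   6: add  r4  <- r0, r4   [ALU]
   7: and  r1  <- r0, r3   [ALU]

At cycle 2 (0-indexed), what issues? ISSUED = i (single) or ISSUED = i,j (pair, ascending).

ISSUED = 2,3

#0 head=0: ld i0 no-port MEM/MEM
#1 head=1: ld i1 WAW r3
#2 head=2: or mul i2+i3 pair
#3 head=4: sub and i4+i5 pair
#4 head=6: add and i6+i7 pair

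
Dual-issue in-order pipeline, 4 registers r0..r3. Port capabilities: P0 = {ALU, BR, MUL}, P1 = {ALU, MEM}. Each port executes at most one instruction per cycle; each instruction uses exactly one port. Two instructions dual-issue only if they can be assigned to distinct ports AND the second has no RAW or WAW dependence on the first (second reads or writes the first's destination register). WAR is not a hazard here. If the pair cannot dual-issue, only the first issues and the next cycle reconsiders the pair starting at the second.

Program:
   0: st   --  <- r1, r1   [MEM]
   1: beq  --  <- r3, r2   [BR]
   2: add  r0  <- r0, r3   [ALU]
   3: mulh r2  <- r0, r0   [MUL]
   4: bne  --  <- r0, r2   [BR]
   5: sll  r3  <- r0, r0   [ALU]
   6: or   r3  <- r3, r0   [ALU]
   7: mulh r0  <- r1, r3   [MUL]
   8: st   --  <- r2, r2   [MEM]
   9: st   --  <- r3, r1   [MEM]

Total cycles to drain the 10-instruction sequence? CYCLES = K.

CYCLES = 7

#0 head=0: st.MEM/beq.BR i0,i1 dual
#1 head=2: add.ALU i2 RAW r0
#2 head=3: mulh.MUL i3 no-port MUL/BR
#3 head=4: bne.BR/sll.ALU i4,i5 dual
#4 head=6: or.ALU i6 RAW r3
#5 head=7: mulh.MUL/st.MEM i7,i8 dual
#6 head=9: st.MEM i9 tail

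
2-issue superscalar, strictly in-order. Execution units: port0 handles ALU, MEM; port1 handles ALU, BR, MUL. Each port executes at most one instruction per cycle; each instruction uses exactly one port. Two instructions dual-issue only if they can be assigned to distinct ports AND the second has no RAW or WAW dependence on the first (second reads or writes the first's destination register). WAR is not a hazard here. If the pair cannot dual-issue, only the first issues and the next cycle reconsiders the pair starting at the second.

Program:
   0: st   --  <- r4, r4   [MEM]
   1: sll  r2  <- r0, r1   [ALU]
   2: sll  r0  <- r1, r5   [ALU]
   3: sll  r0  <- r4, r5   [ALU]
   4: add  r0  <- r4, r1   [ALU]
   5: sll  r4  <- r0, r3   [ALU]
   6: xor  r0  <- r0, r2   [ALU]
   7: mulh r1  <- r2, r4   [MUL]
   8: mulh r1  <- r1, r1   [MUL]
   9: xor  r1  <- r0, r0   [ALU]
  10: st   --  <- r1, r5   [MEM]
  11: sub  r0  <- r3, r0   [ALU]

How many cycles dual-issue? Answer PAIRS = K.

PAIRS = 3

  cy0 -> i0&i1 (st.MEM+sll.ALU) pair
  cy1 -> i2 (sll.ALU) WAW r0
  cy2 -> i3 (sll.ALU) WAW r0
  cy3 -> i4 (add.ALU) RAW r0
  cy4 -> i5&i6 (sll.ALU+xor.ALU) pair
  cy5 -> i7 (mulh.MUL) no-port MUL/MUL
  cy6 -> i8 (mulh.MUL) WAW r1
  cy7 -> i9 (xor.ALU) RAW r1
  cy8 -> i10&i11 (st.MEM+sub.ALU) pair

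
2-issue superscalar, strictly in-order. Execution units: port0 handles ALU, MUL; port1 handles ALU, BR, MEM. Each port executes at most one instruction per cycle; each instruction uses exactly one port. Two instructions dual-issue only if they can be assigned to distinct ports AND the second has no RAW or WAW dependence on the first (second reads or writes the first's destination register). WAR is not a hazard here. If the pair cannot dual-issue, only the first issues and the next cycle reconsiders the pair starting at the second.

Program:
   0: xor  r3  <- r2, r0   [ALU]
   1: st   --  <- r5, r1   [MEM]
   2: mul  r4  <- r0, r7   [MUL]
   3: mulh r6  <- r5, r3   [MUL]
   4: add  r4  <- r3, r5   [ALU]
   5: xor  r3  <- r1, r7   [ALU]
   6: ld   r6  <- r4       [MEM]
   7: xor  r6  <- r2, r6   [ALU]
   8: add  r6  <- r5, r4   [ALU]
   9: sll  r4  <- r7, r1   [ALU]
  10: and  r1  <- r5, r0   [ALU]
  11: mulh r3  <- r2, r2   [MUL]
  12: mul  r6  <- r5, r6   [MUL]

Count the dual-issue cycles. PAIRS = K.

PAIRS = 5

  cy0 -> i0&i1 (xor/st) 2-wide
  cy1 -> i2 (mul) no-port MUL/MUL
  cy2 -> i3&i4 (mulh/add) 2-wide
  cy3 -> i5&i6 (xor/ld) 2-wide
  cy4 -> i7 (xor) WAW r6
  cy5 -> i8&i9 (add/sll) 2-wide
  cy6 -> i10&i11 (and/mulh) 2-wide
  cy7 -> i12 (mul) tail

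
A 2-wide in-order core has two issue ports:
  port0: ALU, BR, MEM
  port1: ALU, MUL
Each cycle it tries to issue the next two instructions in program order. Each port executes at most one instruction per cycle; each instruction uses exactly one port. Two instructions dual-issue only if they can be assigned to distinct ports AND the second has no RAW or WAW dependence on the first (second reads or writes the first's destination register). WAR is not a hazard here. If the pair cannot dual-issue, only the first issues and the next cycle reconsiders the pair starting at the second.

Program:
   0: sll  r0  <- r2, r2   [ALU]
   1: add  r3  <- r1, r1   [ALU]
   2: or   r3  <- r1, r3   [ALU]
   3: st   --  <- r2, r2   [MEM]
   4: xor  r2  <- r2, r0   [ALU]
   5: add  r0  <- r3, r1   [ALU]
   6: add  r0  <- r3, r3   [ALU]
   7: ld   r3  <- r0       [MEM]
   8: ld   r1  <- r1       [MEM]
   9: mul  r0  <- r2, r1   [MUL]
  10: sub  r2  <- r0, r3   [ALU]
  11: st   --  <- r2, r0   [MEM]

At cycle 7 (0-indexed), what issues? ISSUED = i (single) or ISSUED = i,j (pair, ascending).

[0] i0/i1  sll.ALU+add.ALU  -- dual
[1] i2/i3  or.ALU+st.MEM  -- dual
[2] i4/i5  xor.ALU+add.ALU  -- dual
[3] i6  add.ALU  -- RAW r0
[4] i7  ld.MEM  -- no-port MEM/MEM
[5] i8  ld.MEM  -- RAW r1
[6] i9  mul.MUL  -- RAW r0
[7] i10  sub.ALU  -- RAW r2
[8] i11  st.MEM  -- tail

ISSUED = 10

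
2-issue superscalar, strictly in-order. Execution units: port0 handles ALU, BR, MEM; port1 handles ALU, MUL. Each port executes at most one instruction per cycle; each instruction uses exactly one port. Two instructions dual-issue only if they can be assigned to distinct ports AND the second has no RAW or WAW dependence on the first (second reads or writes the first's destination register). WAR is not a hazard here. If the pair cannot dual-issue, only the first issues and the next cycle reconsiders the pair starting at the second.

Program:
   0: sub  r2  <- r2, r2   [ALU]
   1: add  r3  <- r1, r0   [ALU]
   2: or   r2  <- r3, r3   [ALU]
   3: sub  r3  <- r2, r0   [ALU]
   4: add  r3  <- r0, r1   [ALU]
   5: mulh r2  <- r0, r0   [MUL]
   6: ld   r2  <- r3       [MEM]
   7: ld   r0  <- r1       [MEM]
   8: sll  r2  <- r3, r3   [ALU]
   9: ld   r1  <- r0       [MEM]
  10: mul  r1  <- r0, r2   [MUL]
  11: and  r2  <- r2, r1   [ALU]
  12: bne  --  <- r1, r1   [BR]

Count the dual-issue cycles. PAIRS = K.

  cy0 -> i0+i1 (sub+add) dual
  cy1 -> i2 (or) RAW r2
  cy2 -> i3 (sub) WAW r3
  cy3 -> i4+i5 (add+mulh) dual
  cy4 -> i6 (ld) no-port MEM/MEM
  cy5 -> i7+i8 (ld+sll) dual
  cy6 -> i9 (ld) WAW r1
  cy7 -> i10 (mul) RAW r1
  cy8 -> i11+i12 (and+bne) dual

PAIRS = 4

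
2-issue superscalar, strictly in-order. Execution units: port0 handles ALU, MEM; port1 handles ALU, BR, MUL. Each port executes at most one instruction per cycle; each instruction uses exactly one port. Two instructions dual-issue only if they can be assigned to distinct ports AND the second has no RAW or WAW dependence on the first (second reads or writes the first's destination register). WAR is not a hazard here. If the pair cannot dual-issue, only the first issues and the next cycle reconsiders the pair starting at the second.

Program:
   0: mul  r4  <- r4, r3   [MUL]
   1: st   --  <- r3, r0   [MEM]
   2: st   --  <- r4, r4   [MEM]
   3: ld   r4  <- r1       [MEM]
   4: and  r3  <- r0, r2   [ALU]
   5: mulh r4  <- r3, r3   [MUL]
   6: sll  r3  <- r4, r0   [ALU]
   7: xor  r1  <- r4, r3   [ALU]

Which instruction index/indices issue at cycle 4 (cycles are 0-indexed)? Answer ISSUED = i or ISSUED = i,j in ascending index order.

ISSUED = 6

t=0 i0&i1:mul.MUL;st.MEM ; dual
t=1 i2:st.MEM ; no-port MEM/MEM
t=2 i3&i4:ld.MEM;and.ALU ; dual
t=3 i5:mulh.MUL ; RAW r4
t=4 i6:sll.ALU ; RAW r3
t=5 i7:xor.ALU ; tail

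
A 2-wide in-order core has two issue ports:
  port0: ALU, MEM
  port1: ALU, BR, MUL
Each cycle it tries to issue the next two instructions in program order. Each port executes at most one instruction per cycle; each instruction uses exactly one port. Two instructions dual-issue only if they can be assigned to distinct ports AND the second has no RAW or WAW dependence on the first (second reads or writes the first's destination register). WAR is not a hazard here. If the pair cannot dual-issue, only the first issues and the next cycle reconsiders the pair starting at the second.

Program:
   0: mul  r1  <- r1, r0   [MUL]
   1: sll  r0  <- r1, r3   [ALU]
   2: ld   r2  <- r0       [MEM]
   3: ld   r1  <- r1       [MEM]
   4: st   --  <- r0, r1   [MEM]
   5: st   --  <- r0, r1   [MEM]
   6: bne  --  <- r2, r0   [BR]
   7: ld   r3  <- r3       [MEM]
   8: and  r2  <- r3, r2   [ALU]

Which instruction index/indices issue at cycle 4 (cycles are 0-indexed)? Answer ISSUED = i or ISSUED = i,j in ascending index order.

#0 head=0: mul i0 RAW r1
#1 head=1: sll i1 RAW r0
#2 head=2: ld i2 no-port MEM/MEM
#3 head=3: ld i3 no-port MEM/MEM
#4 head=4: st i4 no-port MEM/MEM
#5 head=5: st bne i5&i6 2-wide
#6 head=7: ld i7 RAW r3
#7 head=8: and i8 tail

ISSUED = 4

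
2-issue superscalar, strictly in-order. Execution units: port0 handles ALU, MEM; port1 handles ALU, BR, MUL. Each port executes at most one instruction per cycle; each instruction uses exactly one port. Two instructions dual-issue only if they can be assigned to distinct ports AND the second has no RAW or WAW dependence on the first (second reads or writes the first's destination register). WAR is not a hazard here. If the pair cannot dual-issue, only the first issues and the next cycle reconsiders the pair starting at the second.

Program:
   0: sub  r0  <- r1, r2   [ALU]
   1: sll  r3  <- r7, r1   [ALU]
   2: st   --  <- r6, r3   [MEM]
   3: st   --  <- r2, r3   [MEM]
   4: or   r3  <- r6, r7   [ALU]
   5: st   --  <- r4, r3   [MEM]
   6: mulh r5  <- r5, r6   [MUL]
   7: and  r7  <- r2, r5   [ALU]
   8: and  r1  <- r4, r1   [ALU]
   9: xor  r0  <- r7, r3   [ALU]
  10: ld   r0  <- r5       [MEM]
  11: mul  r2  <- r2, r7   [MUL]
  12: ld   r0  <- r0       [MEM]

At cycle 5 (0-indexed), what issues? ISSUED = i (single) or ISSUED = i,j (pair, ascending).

ISSUED = 9

[0] i0+i1  sub.ALU+sll.ALU  -- 2-wide
[1] i2  st.MEM  -- no-port MEM/MEM
[2] i3+i4  st.MEM+or.ALU  -- 2-wide
[3] i5+i6  st.MEM+mulh.MUL  -- 2-wide
[4] i7+i8  and.ALU+and.ALU  -- 2-wide
[5] i9  xor.ALU  -- WAW r0
[6] i10+i11  ld.MEM+mul.MUL  -- 2-wide
[7] i12  ld.MEM  -- tail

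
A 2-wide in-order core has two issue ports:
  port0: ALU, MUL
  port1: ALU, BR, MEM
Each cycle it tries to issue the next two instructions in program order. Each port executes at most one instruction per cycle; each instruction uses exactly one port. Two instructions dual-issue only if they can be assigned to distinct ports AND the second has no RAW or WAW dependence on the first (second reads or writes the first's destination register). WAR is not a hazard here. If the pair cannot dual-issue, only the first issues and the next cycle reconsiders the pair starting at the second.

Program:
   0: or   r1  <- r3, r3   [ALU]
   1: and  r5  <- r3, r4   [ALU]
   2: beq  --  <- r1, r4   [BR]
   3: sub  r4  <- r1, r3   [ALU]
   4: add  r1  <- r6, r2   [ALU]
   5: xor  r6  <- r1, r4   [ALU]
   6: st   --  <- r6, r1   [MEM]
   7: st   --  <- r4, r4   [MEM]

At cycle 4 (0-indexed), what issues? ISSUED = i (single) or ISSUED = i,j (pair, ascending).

ISSUED = 6

#0 head=0: or/and i0,i1 pair
#1 head=2: beq/sub i2,i3 pair
#2 head=4: add i4 RAW r1
#3 head=5: xor i5 RAW r6
#4 head=6: st i6 no-port MEM/MEM
#5 head=7: st i7 tail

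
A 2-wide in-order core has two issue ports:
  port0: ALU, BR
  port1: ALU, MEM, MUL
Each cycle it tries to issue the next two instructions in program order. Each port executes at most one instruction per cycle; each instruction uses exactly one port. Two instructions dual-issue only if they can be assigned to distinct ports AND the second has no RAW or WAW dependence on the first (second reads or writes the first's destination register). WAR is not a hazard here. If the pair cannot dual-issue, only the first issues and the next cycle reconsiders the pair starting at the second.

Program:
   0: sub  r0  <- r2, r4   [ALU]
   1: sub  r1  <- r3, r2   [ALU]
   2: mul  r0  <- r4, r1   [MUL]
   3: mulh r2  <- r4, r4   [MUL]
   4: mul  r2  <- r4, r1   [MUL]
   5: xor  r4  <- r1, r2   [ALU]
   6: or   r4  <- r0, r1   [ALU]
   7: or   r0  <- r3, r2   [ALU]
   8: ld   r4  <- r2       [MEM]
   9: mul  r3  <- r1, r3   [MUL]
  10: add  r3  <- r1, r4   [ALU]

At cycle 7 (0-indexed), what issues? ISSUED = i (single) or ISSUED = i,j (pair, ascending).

[0] i0,i1  sub.ALU sub.ALU  -- 2-wide
[1] i2  mul.MUL  -- no-port MUL/MUL
[2] i3  mulh.MUL  -- no-port MUL/MUL
[3] i4  mul.MUL  -- RAW r2
[4] i5  xor.ALU  -- WAW r4
[5] i6,i7  or.ALU or.ALU  -- 2-wide
[6] i8  ld.MEM  -- no-port MEM/MUL
[7] i9  mul.MUL  -- WAW r3
[8] i10  add.ALU  -- tail

ISSUED = 9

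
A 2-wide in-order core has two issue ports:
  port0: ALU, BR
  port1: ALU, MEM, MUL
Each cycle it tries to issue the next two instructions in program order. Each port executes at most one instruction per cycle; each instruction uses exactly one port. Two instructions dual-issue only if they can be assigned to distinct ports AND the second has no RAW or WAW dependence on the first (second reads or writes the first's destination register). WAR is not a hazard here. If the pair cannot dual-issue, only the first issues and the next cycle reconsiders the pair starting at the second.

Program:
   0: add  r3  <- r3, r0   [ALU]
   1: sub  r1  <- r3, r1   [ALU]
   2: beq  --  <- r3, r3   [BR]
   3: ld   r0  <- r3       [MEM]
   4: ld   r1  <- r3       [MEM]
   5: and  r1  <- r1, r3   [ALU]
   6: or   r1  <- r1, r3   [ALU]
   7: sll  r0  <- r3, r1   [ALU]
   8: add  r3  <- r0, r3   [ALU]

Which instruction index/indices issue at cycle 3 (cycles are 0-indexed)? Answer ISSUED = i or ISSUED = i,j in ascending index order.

t=0 i0:add.ALU ; RAW r3
t=1 i1+i2:sub.ALU+beq.BR ; pair
t=2 i3:ld.MEM ; no-port MEM/MEM
t=3 i4:ld.MEM ; RAW+WAW r1
t=4 i5:and.ALU ; RAW+WAW r1
t=5 i6:or.ALU ; RAW r1
t=6 i7:sll.ALU ; RAW r0
t=7 i8:add.ALU ; tail

ISSUED = 4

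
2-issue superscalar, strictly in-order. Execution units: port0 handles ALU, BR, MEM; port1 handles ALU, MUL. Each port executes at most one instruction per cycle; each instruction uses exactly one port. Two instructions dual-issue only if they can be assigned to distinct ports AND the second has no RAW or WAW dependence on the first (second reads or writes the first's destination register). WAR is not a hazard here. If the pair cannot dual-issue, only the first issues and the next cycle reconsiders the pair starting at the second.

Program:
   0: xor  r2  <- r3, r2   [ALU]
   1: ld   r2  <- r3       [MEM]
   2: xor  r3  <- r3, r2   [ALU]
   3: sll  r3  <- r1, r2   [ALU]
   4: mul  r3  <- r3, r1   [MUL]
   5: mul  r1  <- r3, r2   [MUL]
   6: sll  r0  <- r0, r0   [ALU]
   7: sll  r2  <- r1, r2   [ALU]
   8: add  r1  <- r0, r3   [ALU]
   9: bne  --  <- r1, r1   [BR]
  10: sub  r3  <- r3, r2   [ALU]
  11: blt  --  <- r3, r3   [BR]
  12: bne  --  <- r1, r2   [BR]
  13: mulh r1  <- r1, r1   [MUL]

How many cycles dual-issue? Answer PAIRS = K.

PAIRS = 4

[0] i0  xor.ALU  -- WAW r2
[1] i1  ld.MEM  -- RAW r2
[2] i2  xor.ALU  -- WAW r3
[3] i3  sll.ALU  -- RAW+WAW r3
[4] i4  mul.MUL  -- no-port MUL/MUL
[5] i5/i6  mul.MUL+sll.ALU  -- pair
[6] i7/i8  sll.ALU+add.ALU  -- pair
[7] i9/i10  bne.BR+sub.ALU  -- pair
[8] i11  blt.BR  -- no-port BR/BR
[9] i12/i13  bne.BR+mulh.MUL  -- pair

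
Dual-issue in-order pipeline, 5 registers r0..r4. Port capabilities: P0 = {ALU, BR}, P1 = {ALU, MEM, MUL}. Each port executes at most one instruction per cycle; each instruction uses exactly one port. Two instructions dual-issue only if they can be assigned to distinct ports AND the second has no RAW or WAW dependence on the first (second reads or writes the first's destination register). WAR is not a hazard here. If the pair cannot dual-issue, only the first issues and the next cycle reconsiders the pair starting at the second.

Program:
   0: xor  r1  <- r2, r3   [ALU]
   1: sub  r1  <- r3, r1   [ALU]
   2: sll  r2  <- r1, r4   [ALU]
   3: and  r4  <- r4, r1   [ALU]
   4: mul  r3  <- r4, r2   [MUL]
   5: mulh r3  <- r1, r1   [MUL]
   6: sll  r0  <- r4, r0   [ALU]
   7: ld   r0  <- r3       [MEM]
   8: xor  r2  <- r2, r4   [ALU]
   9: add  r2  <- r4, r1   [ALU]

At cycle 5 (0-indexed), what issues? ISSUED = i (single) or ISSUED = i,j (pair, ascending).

t=0 i0:xor.ALU ; RAW+WAW r1
t=1 i1:sub.ALU ; RAW r1
t=2 i2,i3:sll.ALU+and.ALU ; dual
t=3 i4:mul.MUL ; no-port MUL/MUL
t=4 i5,i6:mulh.MUL+sll.ALU ; dual
t=5 i7,i8:ld.MEM+xor.ALU ; dual
t=6 i9:add.ALU ; tail

ISSUED = 7,8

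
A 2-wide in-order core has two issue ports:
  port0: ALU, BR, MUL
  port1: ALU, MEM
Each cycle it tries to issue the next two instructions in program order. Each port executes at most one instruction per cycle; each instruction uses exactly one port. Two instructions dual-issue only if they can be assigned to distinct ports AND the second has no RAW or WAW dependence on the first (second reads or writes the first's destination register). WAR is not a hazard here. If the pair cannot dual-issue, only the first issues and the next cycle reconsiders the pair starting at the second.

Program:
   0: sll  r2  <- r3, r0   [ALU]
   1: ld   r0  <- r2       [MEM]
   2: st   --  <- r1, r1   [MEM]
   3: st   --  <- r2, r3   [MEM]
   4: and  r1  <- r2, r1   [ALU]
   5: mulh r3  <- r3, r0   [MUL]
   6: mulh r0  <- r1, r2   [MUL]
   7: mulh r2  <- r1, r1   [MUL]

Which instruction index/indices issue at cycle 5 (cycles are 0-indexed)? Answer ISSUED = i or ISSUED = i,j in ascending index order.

#0 head=0: sll i0 RAW r2
#1 head=1: ld i1 no-port MEM/MEM
#2 head=2: st i2 no-port MEM/MEM
#3 head=3: st;and i3/i4 pair
#4 head=5: mulh i5 no-port MUL/MUL
#5 head=6: mulh i6 no-port MUL/MUL
#6 head=7: mulh i7 tail

ISSUED = 6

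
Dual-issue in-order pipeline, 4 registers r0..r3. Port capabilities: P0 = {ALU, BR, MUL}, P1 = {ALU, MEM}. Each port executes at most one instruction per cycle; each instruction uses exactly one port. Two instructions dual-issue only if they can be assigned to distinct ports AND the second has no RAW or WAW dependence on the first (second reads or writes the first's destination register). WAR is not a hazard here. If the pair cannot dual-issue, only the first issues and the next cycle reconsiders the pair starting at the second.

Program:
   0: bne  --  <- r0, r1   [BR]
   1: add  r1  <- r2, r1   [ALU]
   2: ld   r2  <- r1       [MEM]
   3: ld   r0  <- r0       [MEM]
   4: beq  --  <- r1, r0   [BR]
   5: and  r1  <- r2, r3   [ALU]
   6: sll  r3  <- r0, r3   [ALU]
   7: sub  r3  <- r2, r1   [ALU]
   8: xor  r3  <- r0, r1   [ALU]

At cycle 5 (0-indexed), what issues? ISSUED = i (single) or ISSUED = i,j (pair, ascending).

ISSUED = 7

0. bne.BR add.ALU @i0&i1  | pair
1. ld.MEM @i2  | no-port MEM/MEM
2. ld.MEM @i3  | RAW r0
3. beq.BR and.ALU @i4&i5  | pair
4. sll.ALU @i6  | WAW r3
5. sub.ALU @i7  | WAW r3
6. xor.ALU @i8  | tail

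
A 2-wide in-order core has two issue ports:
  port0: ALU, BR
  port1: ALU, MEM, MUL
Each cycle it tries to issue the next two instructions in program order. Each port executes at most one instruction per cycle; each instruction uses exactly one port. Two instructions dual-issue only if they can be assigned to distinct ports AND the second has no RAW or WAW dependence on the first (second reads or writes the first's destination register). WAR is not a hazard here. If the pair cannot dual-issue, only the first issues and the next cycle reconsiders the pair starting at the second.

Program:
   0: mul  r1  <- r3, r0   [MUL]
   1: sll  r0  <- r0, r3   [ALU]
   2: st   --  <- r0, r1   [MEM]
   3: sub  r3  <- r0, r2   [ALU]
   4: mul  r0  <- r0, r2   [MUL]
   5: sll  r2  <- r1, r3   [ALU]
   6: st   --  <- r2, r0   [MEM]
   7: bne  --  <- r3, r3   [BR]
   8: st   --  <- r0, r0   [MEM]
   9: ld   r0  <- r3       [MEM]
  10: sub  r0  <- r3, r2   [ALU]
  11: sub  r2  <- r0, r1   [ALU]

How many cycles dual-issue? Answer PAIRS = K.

t=0 i0&i1:mul+sll ; dual
t=1 i2&i3:st+sub ; dual
t=2 i4&i5:mul+sll ; dual
t=3 i6&i7:st+bne ; dual
t=4 i8:st ; no-port MEM/MEM
t=5 i9:ld ; WAW r0
t=6 i10:sub ; RAW r0
t=7 i11:sub ; tail

PAIRS = 4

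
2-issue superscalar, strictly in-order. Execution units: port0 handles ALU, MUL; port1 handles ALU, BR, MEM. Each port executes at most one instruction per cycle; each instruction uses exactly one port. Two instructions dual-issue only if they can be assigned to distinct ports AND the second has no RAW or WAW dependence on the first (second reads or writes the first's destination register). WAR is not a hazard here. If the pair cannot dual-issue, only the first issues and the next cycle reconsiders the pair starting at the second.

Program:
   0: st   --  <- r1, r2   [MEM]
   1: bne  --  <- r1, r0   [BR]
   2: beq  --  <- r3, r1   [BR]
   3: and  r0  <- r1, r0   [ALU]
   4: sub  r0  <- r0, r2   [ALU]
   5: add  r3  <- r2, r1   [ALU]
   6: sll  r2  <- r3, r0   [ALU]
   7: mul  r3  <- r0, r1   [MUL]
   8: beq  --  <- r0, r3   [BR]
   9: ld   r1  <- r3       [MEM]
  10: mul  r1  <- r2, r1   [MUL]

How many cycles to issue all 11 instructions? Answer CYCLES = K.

CYCLES = 8

c0: i0 st  no-port MEM/BR
c1: i1 bne  no-port BR/BR
c2: i2&i3 beq and  dual
c3: i4&i5 sub add  dual
c4: i6&i7 sll mul  dual
c5: i8 beq  no-port BR/MEM
c6: i9 ld  RAW+WAW r1
c7: i10 mul  tail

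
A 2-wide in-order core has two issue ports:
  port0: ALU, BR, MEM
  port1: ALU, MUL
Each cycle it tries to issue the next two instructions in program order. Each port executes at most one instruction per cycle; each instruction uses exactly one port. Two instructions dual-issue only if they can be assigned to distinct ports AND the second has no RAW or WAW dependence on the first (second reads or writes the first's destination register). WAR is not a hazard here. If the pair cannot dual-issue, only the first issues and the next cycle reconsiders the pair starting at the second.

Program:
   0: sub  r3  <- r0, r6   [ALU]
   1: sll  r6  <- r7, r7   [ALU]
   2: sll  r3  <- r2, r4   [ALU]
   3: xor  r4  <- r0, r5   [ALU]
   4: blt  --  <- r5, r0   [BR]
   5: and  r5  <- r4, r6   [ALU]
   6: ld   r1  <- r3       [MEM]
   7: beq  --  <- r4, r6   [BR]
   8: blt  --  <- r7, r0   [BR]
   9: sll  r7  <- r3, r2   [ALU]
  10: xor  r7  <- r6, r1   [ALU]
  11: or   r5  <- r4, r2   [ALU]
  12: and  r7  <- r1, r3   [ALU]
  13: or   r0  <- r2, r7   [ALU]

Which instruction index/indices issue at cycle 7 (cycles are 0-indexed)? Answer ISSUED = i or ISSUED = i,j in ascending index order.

ISSUED = 12

c0: i0,i1 sub sll  pair
c1: i2,i3 sll xor  pair
c2: i4,i5 blt and  pair
c3: i6 ld  no-port MEM/BR
c4: i7 beq  no-port BR/BR
c5: i8,i9 blt sll  pair
c6: i10,i11 xor or  pair
c7: i12 and  RAW r7
c8: i13 or  tail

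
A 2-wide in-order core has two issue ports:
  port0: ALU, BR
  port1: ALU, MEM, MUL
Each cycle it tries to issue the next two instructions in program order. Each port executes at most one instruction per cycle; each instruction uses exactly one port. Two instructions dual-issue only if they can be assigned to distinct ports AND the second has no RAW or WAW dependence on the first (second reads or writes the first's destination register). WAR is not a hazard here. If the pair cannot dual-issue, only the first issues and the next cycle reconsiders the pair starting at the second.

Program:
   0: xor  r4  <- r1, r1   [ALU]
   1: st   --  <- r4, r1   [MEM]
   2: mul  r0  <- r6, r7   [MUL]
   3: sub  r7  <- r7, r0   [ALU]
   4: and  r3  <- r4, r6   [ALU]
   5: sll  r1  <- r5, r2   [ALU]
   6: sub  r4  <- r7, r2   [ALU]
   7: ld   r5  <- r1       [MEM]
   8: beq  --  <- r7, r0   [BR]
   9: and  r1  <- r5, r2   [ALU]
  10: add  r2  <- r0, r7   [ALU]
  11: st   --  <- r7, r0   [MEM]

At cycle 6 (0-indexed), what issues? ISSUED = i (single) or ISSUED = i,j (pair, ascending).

ISSUED = 9,10

  cy0 -> i0 (xor) RAW r4
  cy1 -> i1 (st) no-port MEM/MUL
  cy2 -> i2 (mul) RAW r0
  cy3 -> i3,i4 (sub+and) pair
  cy4 -> i5,i6 (sll+sub) pair
  cy5 -> i7,i8 (ld+beq) pair
  cy6 -> i9,i10 (and+add) pair
  cy7 -> i11 (st) tail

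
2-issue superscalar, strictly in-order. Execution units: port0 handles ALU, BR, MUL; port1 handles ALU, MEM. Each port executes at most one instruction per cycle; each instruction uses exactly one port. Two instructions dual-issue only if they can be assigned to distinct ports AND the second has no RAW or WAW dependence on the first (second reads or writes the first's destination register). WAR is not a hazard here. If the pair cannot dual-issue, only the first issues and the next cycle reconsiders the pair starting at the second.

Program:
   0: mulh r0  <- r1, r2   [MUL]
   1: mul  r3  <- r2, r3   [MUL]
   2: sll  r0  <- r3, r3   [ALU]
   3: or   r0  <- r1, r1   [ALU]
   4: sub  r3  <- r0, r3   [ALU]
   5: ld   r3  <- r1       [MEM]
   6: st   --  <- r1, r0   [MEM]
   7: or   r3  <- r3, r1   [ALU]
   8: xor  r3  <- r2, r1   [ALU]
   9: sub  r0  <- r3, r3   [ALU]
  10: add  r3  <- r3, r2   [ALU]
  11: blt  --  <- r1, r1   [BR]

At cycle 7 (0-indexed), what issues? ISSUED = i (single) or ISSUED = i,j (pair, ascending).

#0 head=0: mulh i0 no-port MUL/MUL
#1 head=1: mul i1 RAW r3
#2 head=2: sll i2 WAW r0
#3 head=3: or i3 RAW r0
#4 head=4: sub i4 WAW r3
#5 head=5: ld i5 no-port MEM/MEM
#6 head=6: st+or i6+i7 2-wide
#7 head=8: xor i8 RAW r3
#8 head=9: sub+add i9+i10 2-wide
#9 head=11: blt i11 tail

ISSUED = 8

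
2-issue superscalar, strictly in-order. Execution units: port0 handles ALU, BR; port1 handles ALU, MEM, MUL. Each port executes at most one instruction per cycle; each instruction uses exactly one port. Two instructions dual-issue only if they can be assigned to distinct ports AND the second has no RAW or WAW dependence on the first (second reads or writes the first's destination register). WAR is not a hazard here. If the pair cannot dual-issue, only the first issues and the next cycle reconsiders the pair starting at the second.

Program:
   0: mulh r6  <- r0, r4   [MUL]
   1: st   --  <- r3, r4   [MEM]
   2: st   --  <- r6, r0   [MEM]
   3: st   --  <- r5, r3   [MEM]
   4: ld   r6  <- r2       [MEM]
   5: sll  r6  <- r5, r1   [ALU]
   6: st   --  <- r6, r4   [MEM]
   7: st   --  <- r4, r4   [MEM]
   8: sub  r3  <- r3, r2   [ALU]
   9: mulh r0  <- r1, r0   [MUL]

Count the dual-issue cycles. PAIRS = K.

[0] i0  mulh  -- no-port MUL/MEM
[1] i1  st  -- no-port MEM/MEM
[2] i2  st  -- no-port MEM/MEM
[3] i3  st  -- no-port MEM/MEM
[4] i4  ld  -- WAW r6
[5] i5  sll  -- RAW r6
[6] i6  st  -- no-port MEM/MEM
[7] i7,i8  st;sub  -- pair
[8] i9  mulh  -- tail

PAIRS = 1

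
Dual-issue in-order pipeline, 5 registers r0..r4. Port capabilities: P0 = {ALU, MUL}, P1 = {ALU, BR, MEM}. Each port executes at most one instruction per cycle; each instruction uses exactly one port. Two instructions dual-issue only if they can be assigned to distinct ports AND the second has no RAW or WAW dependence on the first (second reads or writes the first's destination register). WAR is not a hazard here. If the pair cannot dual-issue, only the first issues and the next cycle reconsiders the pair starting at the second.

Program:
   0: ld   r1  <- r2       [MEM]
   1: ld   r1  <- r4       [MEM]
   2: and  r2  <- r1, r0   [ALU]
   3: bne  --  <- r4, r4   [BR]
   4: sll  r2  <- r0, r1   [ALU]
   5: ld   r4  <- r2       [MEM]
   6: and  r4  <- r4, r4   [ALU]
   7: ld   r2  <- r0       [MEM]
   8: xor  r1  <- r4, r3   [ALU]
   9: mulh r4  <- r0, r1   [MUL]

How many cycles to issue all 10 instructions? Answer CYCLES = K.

0. ld.MEM @i0  | no-port MEM/MEM
1. ld.MEM @i1  | RAW r1
2. and.ALU bne.BR @i2+i3  | pair
3. sll.ALU @i4  | RAW r2
4. ld.MEM @i5  | RAW+WAW r4
5. and.ALU ld.MEM @i6+i7  | pair
6. xor.ALU @i8  | RAW r1
7. mulh.MUL @i9  | tail

CYCLES = 8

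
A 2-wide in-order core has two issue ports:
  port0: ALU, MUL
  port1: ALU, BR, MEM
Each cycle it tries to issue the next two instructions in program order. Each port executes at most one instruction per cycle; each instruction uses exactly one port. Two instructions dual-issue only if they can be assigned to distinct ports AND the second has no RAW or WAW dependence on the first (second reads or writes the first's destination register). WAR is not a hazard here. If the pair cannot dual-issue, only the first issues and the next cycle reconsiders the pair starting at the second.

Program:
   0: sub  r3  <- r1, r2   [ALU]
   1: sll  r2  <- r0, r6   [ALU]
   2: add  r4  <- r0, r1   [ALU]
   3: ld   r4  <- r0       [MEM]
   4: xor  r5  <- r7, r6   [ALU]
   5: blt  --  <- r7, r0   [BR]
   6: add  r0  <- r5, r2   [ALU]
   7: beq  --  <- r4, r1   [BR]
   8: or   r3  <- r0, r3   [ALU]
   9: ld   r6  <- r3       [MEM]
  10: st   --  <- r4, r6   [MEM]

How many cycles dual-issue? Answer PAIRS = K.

PAIRS = 4

[0] i0&i1  sub/sll  -- 2-wide
[1] i2  add  -- WAW r4
[2] i3&i4  ld/xor  -- 2-wide
[3] i5&i6  blt/add  -- 2-wide
[4] i7&i8  beq/or  -- 2-wide
[5] i9  ld  -- no-port MEM/MEM
[6] i10  st  -- tail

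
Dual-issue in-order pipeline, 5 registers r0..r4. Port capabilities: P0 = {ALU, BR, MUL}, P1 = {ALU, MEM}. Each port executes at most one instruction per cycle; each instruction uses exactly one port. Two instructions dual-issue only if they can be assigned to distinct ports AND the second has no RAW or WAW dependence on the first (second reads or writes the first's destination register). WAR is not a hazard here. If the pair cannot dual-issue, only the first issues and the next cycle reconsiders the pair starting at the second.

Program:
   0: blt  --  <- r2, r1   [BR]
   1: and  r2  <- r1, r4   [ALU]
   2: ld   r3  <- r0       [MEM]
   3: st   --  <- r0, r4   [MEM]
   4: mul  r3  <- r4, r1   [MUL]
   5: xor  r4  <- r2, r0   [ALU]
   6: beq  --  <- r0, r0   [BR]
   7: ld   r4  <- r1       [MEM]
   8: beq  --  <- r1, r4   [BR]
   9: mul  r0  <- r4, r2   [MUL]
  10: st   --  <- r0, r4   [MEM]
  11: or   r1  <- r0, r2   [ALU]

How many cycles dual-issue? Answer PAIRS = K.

0. blt.BR;and.ALU @i0&i1  | 2-wide
1. ld.MEM @i2  | no-port MEM/MEM
2. st.MEM;mul.MUL @i3&i4  | 2-wide
3. xor.ALU;beq.BR @i5&i6  | 2-wide
4. ld.MEM @i7  | RAW r4
5. beq.BR @i8  | no-port BR/MUL
6. mul.MUL @i9  | RAW r0
7. st.MEM;or.ALU @i10&i11  | 2-wide

PAIRS = 4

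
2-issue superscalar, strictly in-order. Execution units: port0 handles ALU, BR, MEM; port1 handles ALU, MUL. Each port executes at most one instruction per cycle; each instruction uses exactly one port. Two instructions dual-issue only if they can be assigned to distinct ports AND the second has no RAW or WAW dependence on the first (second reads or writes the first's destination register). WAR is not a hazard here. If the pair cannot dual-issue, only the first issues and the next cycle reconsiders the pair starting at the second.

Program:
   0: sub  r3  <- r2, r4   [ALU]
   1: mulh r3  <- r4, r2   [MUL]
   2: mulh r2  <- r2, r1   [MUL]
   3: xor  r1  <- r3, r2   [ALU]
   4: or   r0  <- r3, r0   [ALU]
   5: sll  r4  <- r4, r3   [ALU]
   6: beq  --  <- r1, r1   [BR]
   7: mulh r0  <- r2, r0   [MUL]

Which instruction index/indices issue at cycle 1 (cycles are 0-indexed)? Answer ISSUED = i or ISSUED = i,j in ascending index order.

ISSUED = 1

t=0 i0:sub.ALU ; WAW r3
t=1 i1:mulh.MUL ; no-port MUL/MUL
t=2 i2:mulh.MUL ; RAW r2
t=3 i3/i4:xor.ALU+or.ALU ; 2-wide
t=4 i5/i6:sll.ALU+beq.BR ; 2-wide
t=5 i7:mulh.MUL ; tail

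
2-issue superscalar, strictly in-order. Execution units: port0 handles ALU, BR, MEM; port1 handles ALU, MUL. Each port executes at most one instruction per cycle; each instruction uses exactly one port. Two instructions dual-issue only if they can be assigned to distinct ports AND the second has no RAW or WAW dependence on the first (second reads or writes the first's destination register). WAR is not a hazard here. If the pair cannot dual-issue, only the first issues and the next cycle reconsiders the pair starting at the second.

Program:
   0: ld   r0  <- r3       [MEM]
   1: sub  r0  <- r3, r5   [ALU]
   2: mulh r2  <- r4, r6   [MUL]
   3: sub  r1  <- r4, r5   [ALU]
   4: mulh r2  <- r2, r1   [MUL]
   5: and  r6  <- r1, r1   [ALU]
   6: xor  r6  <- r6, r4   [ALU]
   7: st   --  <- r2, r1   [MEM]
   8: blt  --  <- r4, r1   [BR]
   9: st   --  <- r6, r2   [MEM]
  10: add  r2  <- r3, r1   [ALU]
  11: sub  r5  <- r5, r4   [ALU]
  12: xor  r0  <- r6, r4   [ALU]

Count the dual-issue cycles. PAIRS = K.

[0] i0  ld  -- WAW r0
[1] i1/i2  sub mulh  -- dual
[2] i3  sub  -- RAW r1
[3] i4/i5  mulh and  -- dual
[4] i6/i7  xor st  -- dual
[5] i8  blt  -- no-port BR/MEM
[6] i9/i10  st add  -- dual
[7] i11/i12  sub xor  -- dual

PAIRS = 5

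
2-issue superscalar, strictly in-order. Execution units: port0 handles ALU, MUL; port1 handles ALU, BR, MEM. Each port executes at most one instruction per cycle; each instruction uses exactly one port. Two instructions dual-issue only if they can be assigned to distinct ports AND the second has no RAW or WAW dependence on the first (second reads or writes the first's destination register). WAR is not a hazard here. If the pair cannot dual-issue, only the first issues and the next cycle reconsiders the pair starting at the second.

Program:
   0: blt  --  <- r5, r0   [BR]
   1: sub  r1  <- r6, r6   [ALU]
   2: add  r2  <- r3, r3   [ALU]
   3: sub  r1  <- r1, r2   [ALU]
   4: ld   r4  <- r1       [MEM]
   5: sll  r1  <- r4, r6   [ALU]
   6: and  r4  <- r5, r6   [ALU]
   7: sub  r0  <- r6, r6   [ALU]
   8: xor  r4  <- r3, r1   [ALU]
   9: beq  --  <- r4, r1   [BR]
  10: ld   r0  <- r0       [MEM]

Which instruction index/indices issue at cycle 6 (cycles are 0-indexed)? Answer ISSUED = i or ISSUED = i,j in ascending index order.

ISSUED = 9

[0] i0+i1  blt.BR/sub.ALU  -- dual
[1] i2  add.ALU  -- RAW r2
[2] i3  sub.ALU  -- RAW r1
[3] i4  ld.MEM  -- RAW r4
[4] i5+i6  sll.ALU/and.ALU  -- dual
[5] i7+i8  sub.ALU/xor.ALU  -- dual
[6] i9  beq.BR  -- no-port BR/MEM
[7] i10  ld.MEM  -- tail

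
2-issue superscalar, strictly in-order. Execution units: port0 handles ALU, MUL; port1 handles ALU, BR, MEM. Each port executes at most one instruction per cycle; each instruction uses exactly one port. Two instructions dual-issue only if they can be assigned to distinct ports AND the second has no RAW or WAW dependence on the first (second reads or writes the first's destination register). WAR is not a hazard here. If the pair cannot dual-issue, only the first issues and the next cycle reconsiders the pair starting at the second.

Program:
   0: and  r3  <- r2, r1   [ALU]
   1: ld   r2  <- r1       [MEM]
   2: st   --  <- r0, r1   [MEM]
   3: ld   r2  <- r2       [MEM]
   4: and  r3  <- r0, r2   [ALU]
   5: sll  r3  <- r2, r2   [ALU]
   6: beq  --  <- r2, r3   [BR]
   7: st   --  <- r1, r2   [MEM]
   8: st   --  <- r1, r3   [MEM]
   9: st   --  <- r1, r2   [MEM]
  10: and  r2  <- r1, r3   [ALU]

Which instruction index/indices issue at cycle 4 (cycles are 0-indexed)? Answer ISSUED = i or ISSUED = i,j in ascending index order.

ISSUED = 5

0. and.ALU;ld.MEM @i0,i1  | dual
1. st.MEM @i2  | no-port MEM/MEM
2. ld.MEM @i3  | RAW r2
3. and.ALU @i4  | WAW r3
4. sll.ALU @i5  | RAW r3
5. beq.BR @i6  | no-port BR/MEM
6. st.MEM @i7  | no-port MEM/MEM
7. st.MEM @i8  | no-port MEM/MEM
8. st.MEM;and.ALU @i9,i10  | dual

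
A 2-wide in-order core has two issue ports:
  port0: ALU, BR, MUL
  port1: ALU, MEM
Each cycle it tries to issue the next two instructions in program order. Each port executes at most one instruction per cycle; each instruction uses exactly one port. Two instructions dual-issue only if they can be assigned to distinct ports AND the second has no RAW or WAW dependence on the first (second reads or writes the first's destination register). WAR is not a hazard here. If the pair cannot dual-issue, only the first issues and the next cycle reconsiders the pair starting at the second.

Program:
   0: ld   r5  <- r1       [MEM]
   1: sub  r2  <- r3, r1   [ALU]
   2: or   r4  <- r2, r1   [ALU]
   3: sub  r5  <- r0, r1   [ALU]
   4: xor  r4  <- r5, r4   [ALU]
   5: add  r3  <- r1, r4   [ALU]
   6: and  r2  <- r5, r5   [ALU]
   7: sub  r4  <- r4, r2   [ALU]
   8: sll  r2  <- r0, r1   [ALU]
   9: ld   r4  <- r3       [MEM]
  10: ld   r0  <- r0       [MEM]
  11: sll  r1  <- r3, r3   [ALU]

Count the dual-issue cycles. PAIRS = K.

PAIRS = 5

  cy0 -> i0+i1 (ld/sub) dual
  cy1 -> i2+i3 (or/sub) dual
  cy2 -> i4 (xor) RAW r4
  cy3 -> i5+i6 (add/and) dual
  cy4 -> i7+i8 (sub/sll) dual
  cy5 -> i9 (ld) no-port MEM/MEM
  cy6 -> i10+i11 (ld/sll) dual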